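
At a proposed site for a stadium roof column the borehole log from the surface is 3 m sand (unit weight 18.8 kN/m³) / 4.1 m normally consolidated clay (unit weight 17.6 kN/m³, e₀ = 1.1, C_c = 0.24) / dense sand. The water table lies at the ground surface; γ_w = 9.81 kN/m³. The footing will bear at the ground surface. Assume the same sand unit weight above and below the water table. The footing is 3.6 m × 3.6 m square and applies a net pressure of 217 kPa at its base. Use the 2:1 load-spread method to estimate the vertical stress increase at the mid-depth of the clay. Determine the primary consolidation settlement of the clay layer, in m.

S_c ≈ 0.128 m

Mid-depth of clay below the ground surface: z = 3 + 4.1/2 = 5.05 m.
Total vertical stress at mid-clay: σ_v = 18.8×3 + 17.6×2.05 = 92.48 kPa.
Pore pressure: u = 9.81×(5.05 − 0) = 49.541 kPa.
Initial effective stress: σ'_0 = σ_v − u = 92.48 − 49.541 = 42.939 kPa.
Stress increase at mid-clay by the 2:1 spreading method:
Δσ = qBL/((B+z)(L+z)) = 217×3.6×3.6/((3.6+5.05)(3.6+5.05)) = 37.587 kPa
Final effective stress: σ'_f = σ'_0 + Δσ = 42.939 + 37.587 = 80.526 kPa.
Normally consolidated clay, so the full stress increment lies on the virgin compression line:
S_c = C_c·H/(1+e₀)·log₁₀(σ'_f/σ'_0) = 0.24×4.1/(1+1.1)×log₁₀(80.526/42.939)
    = 0.46857 × 0.27308 = 0.128 m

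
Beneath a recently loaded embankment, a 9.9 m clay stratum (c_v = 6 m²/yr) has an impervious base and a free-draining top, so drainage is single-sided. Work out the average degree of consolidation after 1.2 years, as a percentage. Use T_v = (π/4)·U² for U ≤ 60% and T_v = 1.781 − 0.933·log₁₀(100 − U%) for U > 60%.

Drainage path length: H_d = H = 9.9 m (single drainage).
T_v = c_v·t/H_d² = 6×1.2/9.9² = 0.073462.
T_v = 0.073462 corresponds to the U ≤ 60% branch:
U = √(4T_v/π) = 0.3058

U ≈ 30.6 %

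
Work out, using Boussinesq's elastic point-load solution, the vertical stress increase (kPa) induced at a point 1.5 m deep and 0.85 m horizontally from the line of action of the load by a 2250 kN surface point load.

Boussinesq vertical stress below a point load on an elastic half-space:
Δσ_z = 3P/(2πz²) · [1 + (r/z)²]^(−5/2)
r/z = 0.85/1.5 = 0.56667; [1+(r/z)²]^(−5/2) = 0.49848.
Δσ_z = 3×2250/(2π×1.5²) × 0.49848 = 477.46 × 0.49848 = 238 kPa

Δσ_z ≈ 238 kPa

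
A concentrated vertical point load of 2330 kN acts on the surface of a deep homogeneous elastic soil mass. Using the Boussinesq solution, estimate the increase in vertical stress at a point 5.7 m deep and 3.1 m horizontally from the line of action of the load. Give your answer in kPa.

Δσ_z ≈ 17.9 kPa

Boussinesq vertical stress below a point load on an elastic half-space:
Δσ_z = 3P/(2πz²) · [1 + (r/z)²]^(−5/2)
r/z = 3.1/5.7 = 0.54386; [1+(r/z)²]^(−5/2) = 0.5232.
Δσ_z = 3×2330/(2π×5.7²) × 0.5232 = 34.241 × 0.5232 = 17.91 kPa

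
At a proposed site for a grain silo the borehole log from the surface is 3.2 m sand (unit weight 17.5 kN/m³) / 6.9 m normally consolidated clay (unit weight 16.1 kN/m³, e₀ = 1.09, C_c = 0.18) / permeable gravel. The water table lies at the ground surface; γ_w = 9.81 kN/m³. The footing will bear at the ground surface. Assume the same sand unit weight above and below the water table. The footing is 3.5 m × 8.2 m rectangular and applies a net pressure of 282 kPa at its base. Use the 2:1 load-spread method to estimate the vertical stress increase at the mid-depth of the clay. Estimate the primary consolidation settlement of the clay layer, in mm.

Mid-depth of clay below the ground surface: z = 3.2 + 6.9/2 = 6.65 m.
Total vertical stress at mid-clay: σ_v = 17.5×3.2 + 16.1×3.45 = 111.55 kPa.
Pore pressure: u = 9.81×(6.65 − 0) = 65.237 kPa.
Initial effective stress: σ'_0 = σ_v − u = 111.55 − 65.237 = 46.313 kPa.
Stress increase at mid-clay by the 2:1 spreading method:
Δσ = qBL/((B+z)(L+z)) = 282×3.5×8.2/((3.5+6.65)(8.2+6.65)) = 53.696 kPa
Final effective stress: σ'_f = σ'_0 + Δσ = 46.313 + 53.696 = 100.01 kPa.
Normally consolidated clay, so the full stress increment lies on the virgin compression line:
S_c = C_c·H/(1+e₀)·log₁₀(σ'_f/σ'_0) = 0.18×6.9/(1+1.09)×log₁₀(100.01/46.313)
    = 0.59426 × 0.33434 = 0.1987 m

S_c ≈ 199 mm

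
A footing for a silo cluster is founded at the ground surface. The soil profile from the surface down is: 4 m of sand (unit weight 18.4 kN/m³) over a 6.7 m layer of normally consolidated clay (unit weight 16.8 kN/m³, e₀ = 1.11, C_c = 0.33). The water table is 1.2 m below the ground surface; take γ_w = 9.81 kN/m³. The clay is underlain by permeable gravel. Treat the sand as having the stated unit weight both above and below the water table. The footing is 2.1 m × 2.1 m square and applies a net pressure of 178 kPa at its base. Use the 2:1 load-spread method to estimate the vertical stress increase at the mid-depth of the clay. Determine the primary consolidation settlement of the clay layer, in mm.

Mid-depth of clay below the ground surface: z = 4 + 6.7/2 = 7.35 m.
Total vertical stress at mid-clay: σ_v = 18.4×4 + 16.8×3.35 = 129.88 kPa.
Pore pressure: u = 9.81×(7.35 − 1.2) = 60.332 kPa.
Initial effective stress: σ'_0 = σ_v − u = 129.88 − 60.332 = 69.548 kPa.
Stress increase at mid-clay by the 2:1 spreading method:
Δσ = qBL/((B+z)(L+z)) = 178×2.1×2.1/((2.1+7.35)(2.1+7.35)) = 8.7901 kPa
Final effective stress: σ'_f = σ'_0 + Δσ = 69.548 + 8.7901 = 78.338 kPa.
Normally consolidated clay, so the full stress increment lies on the virgin compression line:
S_c = C_c·H/(1+e₀)·log₁₀(σ'_f/σ'_0) = 0.33×6.7/(1+1.11)×log₁₀(78.338/69.548)
    = 1.0479 × 0.051688 = 0.05416 m

S_c ≈ 54.2 mm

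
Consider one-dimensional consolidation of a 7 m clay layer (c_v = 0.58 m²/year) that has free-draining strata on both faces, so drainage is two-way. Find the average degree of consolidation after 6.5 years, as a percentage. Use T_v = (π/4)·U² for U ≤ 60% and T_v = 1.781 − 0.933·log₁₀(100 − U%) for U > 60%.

Drainage path length: H_d = H/2 = 3.5 m (double drainage).
T_v = c_v·t/H_d² = 0.58×6.5/3.5² = 0.30776.
T_v = 0.30776 corresponds to the U > 60% branch:
U = 1 − 10^((1.781 − T_v)/0.933)/100 = 0.6207

U ≈ 62.1 %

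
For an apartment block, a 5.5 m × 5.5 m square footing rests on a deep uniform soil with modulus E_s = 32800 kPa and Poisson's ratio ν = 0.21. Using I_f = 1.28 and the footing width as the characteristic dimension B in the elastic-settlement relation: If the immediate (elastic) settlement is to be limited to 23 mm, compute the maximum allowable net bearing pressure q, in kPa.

S_e = q·B·(1−ν²)/E_s · I_f  ⇒  q = S_e·E_s / (B·(1−ν²)·I_f).
q = 0.023 × 32800 / (5.5 × 0.9559 × 1.28) = 112.1 kPa

q ≈ 112 kPa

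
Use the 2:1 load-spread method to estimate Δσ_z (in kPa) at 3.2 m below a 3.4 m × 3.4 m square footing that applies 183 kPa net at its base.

By the 2:1 method the load spreads at 1 horizontal : 2 vertical, so at depth z the loaded area has grown by z in each plan dimension:
Δσ = qBL/((B+z)(L+z)) = 183×3.4×3.4/((3.4+3.2)(3.4+3.2)) = 48.565 kPa

Δσ_z ≈ 48.6 kPa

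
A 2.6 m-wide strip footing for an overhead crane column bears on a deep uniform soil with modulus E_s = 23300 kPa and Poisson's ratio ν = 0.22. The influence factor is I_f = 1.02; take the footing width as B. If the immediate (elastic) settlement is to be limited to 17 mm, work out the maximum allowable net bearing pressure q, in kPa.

q ≈ 157 kPa

S_e = q·B·(1−ν²)/E_s · I_f  ⇒  q = S_e·E_s / (B·(1−ν²)·I_f).
q = 0.017 × 23300 / (2.6 × 0.9516 × 1.02) = 157 kPa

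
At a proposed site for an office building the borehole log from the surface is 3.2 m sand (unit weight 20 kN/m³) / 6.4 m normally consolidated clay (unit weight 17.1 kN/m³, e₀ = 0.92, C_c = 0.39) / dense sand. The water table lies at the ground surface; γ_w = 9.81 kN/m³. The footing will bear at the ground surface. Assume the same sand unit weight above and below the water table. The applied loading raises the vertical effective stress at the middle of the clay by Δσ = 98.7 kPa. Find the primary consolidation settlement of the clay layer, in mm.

S_c ≈ 574 mm

Mid-depth of clay below the ground surface: z = 3.2 + 6.4/2 = 6.4 m.
Total vertical stress at mid-clay: σ_v = 20×3.2 + 17.1×3.2 = 118.72 kPa.
Pore pressure: u = 9.81×(6.4 − 0) = 62.784 kPa.
Initial effective stress: σ'_0 = σ_v − u = 118.72 − 62.784 = 55.936 kPa.
Final effective stress: σ'_f = σ'_0 + Δσ = 55.936 + 98.7 = 154.64 kPa.
Normally consolidated clay, so the full stress increment lies on the virgin compression line:
S_c = C_c·H/(1+e₀)·log₁₀(σ'_f/σ'_0) = 0.39×6.4/(1+0.92)×log₁₀(154.64/55.936)
    = 1.3 × 0.44163 = 0.5741 m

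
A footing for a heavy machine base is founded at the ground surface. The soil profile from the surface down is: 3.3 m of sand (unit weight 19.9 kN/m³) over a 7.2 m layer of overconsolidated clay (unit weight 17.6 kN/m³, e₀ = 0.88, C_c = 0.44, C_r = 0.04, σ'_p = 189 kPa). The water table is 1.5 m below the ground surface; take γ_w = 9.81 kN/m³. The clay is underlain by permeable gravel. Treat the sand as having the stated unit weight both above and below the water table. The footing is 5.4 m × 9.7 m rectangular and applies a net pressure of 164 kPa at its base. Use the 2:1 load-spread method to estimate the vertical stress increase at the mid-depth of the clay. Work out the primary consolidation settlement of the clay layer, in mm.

Mid-depth of clay below the ground surface: z = 3.3 + 7.2/2 = 6.9 m.
Total vertical stress at mid-clay: σ_v = 19.9×3.3 + 17.6×3.6 = 129.03 kPa.
Pore pressure: u = 9.81×(6.9 − 1.5) = 52.974 kPa.
Initial effective stress: σ'_0 = σ_v − u = 129.03 − 52.974 = 76.056 kPa.
Stress increase at mid-clay by the 2:1 spreading method:
Δσ = qBL/((B+z)(L+z)) = 164×5.4×9.7/((5.4+6.9)(9.7+6.9)) = 42.072 kPa
Final effective stress: σ'_f = 76.056 + 42.072 = 118.13 kPa.
σ'_f = 118.13 ≤ σ'_p = 189 kPa, so the clay remains overconsolidated and only the recompression index applies:
S_c = C_r·H/(1+e₀)·log₁₀(σ'_f/σ'_0) = 0.04×7.2/1.88×log₁₀(118.13/76.056)
    = 0.15319 × 0.19123 = 0.02929 m

S_c ≈ 29.3 mm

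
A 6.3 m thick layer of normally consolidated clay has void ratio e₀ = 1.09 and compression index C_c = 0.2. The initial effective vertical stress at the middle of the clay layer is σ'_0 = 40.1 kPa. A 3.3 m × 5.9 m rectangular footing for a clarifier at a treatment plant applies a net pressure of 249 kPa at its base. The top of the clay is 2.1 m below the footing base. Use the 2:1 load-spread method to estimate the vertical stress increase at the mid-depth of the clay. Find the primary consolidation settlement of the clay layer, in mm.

S_c ≈ 214 mm

Mid-depth of clay below the footing base: z = 2.1 + 6.3/2 = 5.25 m.
Stress increase at mid-clay by the 2:1 spreading method:
Δσ = qBL/((B+z)(L+z)) = 249×3.3×5.9/((3.3+5.25)(5.9+5.25)) = 50.854 kPa
Final effective stress: σ'_f = σ'_0 + Δσ = 40.1 + 50.854 = 90.954 kPa.
Normally consolidated clay, so the full stress increment lies on the virgin compression line:
S_c = C_c·H/(1+e₀)·log₁₀(σ'_f/σ'_0) = 0.2×6.3/(1+1.09)×log₁₀(90.954/40.1)
    = 0.60287 × 0.35568 = 0.2144 m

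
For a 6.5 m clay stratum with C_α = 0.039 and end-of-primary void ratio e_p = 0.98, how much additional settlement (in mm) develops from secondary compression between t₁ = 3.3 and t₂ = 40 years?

Secondary compression: S_s = C_α·H/(1+e_p)·log₁₀(t₂/t₁)
S_s = 0.039×6.5/(1+0.98)×log₁₀(40/3.3)
    = 0.128 × 1.084 = 0.1387 m

S_s ≈ 139 mm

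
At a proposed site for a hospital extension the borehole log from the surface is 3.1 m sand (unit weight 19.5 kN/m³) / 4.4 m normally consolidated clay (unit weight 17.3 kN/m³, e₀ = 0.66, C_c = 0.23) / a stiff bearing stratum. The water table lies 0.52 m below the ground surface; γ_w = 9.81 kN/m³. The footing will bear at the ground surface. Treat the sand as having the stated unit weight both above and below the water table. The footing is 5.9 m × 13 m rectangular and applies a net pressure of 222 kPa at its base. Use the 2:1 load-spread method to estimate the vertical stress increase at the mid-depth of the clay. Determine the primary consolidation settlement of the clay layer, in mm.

Mid-depth of clay below the ground surface: z = 3.1 + 4.4/2 = 5.3 m.
Total vertical stress at mid-clay: σ_v = 19.5×3.1 + 17.3×2.2 = 98.51 kPa.
Pore pressure: u = 9.81×(5.3 − 0.52) = 46.892 kPa.
Initial effective stress: σ'_0 = σ_v − u = 98.51 − 46.892 = 51.618 kPa.
Stress increase at mid-clay by the 2:1 spreading method:
Δσ = qBL/((B+z)(L+z)) = 222×5.9×13/((5.9+5.3)(13+5.3)) = 83.077 kPa
Final effective stress: σ'_f = σ'_0 + Δσ = 51.618 + 83.077 = 134.69 kPa.
Normally consolidated clay, so the full stress increment lies on the virgin compression line:
S_c = C_c·H/(1+e₀)·log₁₀(σ'_f/σ'_0) = 0.23×4.4/(1+0.66)×log₁₀(134.69/51.618)
    = 0.60964 × 0.41653 = 0.2539 m

S_c ≈ 254 mm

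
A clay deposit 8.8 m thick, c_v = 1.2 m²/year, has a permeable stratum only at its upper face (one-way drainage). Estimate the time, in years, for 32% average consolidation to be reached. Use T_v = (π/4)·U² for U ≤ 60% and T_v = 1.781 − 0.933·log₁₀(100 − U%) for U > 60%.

t ≈ 5.19 years

Drainage path length: H_d = H = 8.8 m (single drainage).
U ≤ 60%: T_v = (π/4)·U² = (π/4)×0.32² = 0.080425.
t = T_v·H_d²/c_v = 0.080425×8.8²/1.2 = 5.19 years.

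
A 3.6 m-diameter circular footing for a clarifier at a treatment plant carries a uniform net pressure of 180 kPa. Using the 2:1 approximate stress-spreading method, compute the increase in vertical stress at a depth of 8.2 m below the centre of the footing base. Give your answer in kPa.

Δσ_z ≈ 16.8 kPa

By the 2:1 method the load spreads at 1 horizontal : 2 vertical, so at depth z the loaded area has grown by z in each plan dimension:
Δσ ≈ qD²/(D+z)² = 180×3.6²/(3.6+8.2)² = 16.754 kPa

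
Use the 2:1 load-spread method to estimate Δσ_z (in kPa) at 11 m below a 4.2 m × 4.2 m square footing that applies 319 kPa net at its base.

Δσ_z ≈ 24.4 kPa

By the 2:1 method the load spreads at 1 horizontal : 2 vertical, so at depth z the loaded area has grown by z in each plan dimension:
Δσ = qBL/((B+z)(L+z)) = 319×4.2×4.2/((4.2+11)(4.2+11)) = 24.356 kPa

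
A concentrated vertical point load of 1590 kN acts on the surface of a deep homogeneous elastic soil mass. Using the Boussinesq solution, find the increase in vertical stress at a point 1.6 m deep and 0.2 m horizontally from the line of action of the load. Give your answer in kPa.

Δσ_z ≈ 285 kPa

Boussinesq vertical stress below a point load on an elastic half-space:
Δσ_z = 3P/(2πz²) · [1 + (r/z)²]^(−5/2)
r/z = 0.2/1.6 = 0.125; [1+(r/z)²]^(−5/2) = 0.96198.
Δσ_z = 3×1590/(2π×1.6²) × 0.96198 = 296.55 × 0.96198 = 285.3 kPa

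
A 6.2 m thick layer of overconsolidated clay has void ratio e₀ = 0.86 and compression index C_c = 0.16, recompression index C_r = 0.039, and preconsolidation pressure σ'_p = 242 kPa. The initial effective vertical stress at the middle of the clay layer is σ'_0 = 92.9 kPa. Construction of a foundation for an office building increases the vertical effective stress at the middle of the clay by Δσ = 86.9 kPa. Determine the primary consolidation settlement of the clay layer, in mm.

Final effective stress: σ'_f = 92.9 + 86.9 = 179.8 kPa.
σ'_f = 179.8 ≤ σ'_p = 242 kPa, so the clay remains overconsolidated and only the recompression index applies:
S_c = C_r·H/(1+e₀)·log₁₀(σ'_f/σ'_0) = 0.039×6.2/1.86×log₁₀(179.8/92.9)
    = 0.13 × 0.28677 = 0.03728 m

S_c ≈ 37.3 mm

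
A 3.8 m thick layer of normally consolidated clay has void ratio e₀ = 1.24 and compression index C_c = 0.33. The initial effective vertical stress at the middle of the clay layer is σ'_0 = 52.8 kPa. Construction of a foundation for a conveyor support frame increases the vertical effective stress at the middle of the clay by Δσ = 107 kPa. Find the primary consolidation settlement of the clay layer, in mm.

S_c ≈ 269 mm

Final effective stress: σ'_f = σ'_0 + Δσ = 52.8 + 107 = 159.8 kPa.
Normally consolidated clay, so the full stress increment lies on the virgin compression line:
S_c = C_c·H/(1+e₀)·log₁₀(σ'_f/σ'_0) = 0.33×3.8/(1+1.24)×log₁₀(159.8/52.8)
    = 0.55982 × 0.48094 = 0.2692 m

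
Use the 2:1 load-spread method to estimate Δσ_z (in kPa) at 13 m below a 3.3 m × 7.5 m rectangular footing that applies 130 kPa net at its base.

Δσ_z ≈ 9.63 kPa

By the 2:1 method the load spreads at 1 horizontal : 2 vertical, so at depth z the loaded area has grown by z in each plan dimension:
Δσ = qBL/((B+z)(L+z)) = 130×3.3×7.5/((3.3+13)(7.5+13)) = 9.6289 kPa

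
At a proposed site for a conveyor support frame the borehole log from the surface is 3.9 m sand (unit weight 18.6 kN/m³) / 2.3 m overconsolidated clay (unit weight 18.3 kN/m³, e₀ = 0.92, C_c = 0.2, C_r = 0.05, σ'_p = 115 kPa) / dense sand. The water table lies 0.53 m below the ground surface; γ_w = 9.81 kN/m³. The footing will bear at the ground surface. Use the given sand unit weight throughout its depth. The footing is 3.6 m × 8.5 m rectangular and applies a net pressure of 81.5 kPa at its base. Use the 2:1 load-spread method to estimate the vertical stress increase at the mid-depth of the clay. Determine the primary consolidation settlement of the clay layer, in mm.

Mid-depth of clay below the ground surface: z = 3.9 + 2.3/2 = 5.05 m.
Total vertical stress at mid-clay: σ_v = 18.6×3.9 + 18.3×1.15 = 93.585 kPa.
Pore pressure: u = 9.81×(5.05 − 0.53) = 44.341 kPa.
Initial effective stress: σ'_0 = σ_v − u = 93.585 − 44.341 = 49.244 kPa.
Stress increase at mid-clay by the 2:1 spreading method:
Δσ = qBL/((B+z)(L+z)) = 81.5×3.6×8.5/((3.6+5.05)(8.5+5.05)) = 21.278 kPa
Final effective stress: σ'_f = 49.244 + 21.278 = 70.522 kPa.
σ'_f = 70.522 ≤ σ'_p = 115 kPa, so the clay remains overconsolidated and only the recompression index applies:
S_c = C_r·H/(1+e₀)·log₁₀(σ'_f/σ'_0) = 0.05×2.3/1.92×log₁₀(70.522/49.244)
    = 0.059895 × 0.15597 = 0.009342 m

S_c ≈ 9.34 mm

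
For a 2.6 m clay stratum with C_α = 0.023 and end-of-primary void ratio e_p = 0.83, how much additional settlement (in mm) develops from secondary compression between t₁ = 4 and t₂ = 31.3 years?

S_s ≈ 29.2 mm

Secondary compression: S_s = C_α·H/(1+e_p)·log₁₀(t₂/t₁)
S_s = 0.023×2.6/(1+0.83)×log₁₀(31.3/4)
    = 0.03268 × 0.8935 = 0.0292 m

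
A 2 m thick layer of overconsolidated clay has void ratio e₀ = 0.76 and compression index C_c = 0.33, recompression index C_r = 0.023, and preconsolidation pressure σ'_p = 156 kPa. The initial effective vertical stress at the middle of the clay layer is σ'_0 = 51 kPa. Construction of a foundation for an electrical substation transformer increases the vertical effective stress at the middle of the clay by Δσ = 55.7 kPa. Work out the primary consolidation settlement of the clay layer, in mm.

S_c ≈ 8.38 mm

Final effective stress: σ'_f = 51 + 55.7 = 106.7 kPa.
σ'_f = 106.7 ≤ σ'_p = 156 kPa, so the clay remains overconsolidated and only the recompression index applies:
S_c = C_r·H/(1+e₀)·log₁₀(σ'_f/σ'_0) = 0.023×2/1.76×log₁₀(106.7/51)
    = 0.026137 × 0.32059 = 0.008379 m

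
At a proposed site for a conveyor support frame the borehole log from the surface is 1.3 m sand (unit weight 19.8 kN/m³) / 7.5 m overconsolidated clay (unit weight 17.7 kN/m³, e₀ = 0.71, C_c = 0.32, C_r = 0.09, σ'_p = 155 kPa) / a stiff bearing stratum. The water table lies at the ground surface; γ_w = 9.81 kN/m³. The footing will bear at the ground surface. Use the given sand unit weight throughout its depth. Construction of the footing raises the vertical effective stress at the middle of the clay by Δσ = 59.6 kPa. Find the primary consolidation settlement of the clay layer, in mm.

S_c ≈ 150 mm

Mid-depth of clay below the ground surface: z = 1.3 + 7.5/2 = 5.05 m.
Total vertical stress at mid-clay: σ_v = 19.8×1.3 + 17.7×3.75 = 92.115 kPa.
Pore pressure: u = 9.81×(5.05 − 0) = 49.541 kPa.
Initial effective stress: σ'_0 = σ_v − u = 92.115 − 49.541 = 42.574 kPa.
Final effective stress: σ'_f = 42.574 + 59.6 = 102.17 kPa.
σ'_f = 102.17 ≤ σ'_p = 155 kPa, so the clay remains overconsolidated and only the recompression index applies:
S_c = C_r·H/(1+e₀)·log₁₀(σ'_f/σ'_0) = 0.09×7.5/1.71×log₁₀(102.17/42.574)
    = 0.39474 × 0.38018 = 0.1501 m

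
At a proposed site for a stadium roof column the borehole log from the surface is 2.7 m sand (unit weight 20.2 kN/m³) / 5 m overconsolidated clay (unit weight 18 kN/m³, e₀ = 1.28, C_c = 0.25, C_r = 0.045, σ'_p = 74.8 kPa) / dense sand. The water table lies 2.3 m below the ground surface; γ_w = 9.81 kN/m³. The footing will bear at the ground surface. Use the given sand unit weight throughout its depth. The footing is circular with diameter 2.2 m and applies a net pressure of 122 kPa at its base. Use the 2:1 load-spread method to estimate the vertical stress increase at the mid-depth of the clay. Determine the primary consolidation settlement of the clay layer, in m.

S_c ≈ 0.0237 m

Mid-depth of clay below the ground surface: z = 2.7 + 5/2 = 5.2 m.
Total vertical stress at mid-clay: σ_v = 20.2×2.7 + 18×2.5 = 99.54 kPa.
Pore pressure: u = 9.81×(5.2 − 2.3) = 28.449 kPa.
Initial effective stress: σ'_0 = σ_v − u = 99.54 − 28.449 = 71.091 kPa.
Stress increase at mid-clay by the 2:1 spreading method:
Δσ ≈ qD²/(D+z)² = 122×2.2²/(2.2+5.2)² = 10.783 kPa
Final effective stress: σ'_f = 71.091 + 10.783 = 81.874 kPa.
σ'_f = 81.874 > σ'_p = 74.8 kPa, so the stress path crosses the preconsolidation pressure — recompression up to σ'_p, then virgin compression beyond:
S_c = H/(1+e₀)·[C_r·log₁₀(σ'_p/σ'_0) + C_c·log₁₀(σ'_f/σ'_p)]
    = 5/2.28 × [0.045×log₁₀(74.8/71.091) + 0.25×log₁₀(81.874/74.8)]
    = 2.193 × [0.00099391 + 0.0098111] = 0.0237 m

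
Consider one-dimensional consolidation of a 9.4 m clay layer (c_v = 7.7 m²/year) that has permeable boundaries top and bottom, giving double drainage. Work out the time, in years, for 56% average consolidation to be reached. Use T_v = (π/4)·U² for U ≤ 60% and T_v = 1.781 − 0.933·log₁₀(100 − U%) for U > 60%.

t ≈ 0.707 years

Drainage path length: H_d = H/2 = 4.7 m (double drainage).
U ≤ 60%: T_v = (π/4)·U² = (π/4)×0.56² = 0.2463.
t = T_v·H_d²/c_v = 0.2463×4.7²/7.7 = 0.7066 years.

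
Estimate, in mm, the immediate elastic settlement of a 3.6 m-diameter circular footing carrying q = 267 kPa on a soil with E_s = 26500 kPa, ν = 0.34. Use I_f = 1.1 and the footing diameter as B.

Immediate (elastic) settlement: S_e = q·B·(1−ν²)/E_s · I_f.
S_e = 267 × 3.6 × (1 − 0.34²) / 26500 × 1.1
    = 267 × 3.6 × 0.8844 / 26500 × 1.1
    = 0.03529 m = 35.29 mm

S_e ≈ 35.3 mm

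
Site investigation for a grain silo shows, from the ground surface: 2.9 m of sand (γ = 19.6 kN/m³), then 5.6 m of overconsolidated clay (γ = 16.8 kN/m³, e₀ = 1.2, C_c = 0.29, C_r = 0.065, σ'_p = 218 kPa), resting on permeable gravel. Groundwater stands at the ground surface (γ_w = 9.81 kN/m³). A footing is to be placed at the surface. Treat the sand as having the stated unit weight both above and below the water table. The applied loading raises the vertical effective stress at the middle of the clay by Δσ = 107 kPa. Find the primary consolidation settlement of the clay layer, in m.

Mid-depth of clay below the ground surface: z = 2.9 + 5.6/2 = 5.7 m.
Total vertical stress at mid-clay: σ_v = 19.6×2.9 + 16.8×2.8 = 103.88 kPa.
Pore pressure: u = 9.81×(5.7 − 0) = 55.917 kPa.
Initial effective stress: σ'_0 = σ_v − u = 103.88 − 55.917 = 47.963 kPa.
Final effective stress: σ'_f = 47.963 + 107 = 154.96 kPa.
σ'_f = 154.96 ≤ σ'_p = 218 kPa, so the clay remains overconsolidated and only the recompression index applies:
S_c = C_r·H/(1+e₀)·log₁₀(σ'_f/σ'_0) = 0.065×5.6/2.2×log₁₀(154.96/47.963)
    = 0.16546 × 0.50931 = 0.08427 m

S_c ≈ 0.0843 m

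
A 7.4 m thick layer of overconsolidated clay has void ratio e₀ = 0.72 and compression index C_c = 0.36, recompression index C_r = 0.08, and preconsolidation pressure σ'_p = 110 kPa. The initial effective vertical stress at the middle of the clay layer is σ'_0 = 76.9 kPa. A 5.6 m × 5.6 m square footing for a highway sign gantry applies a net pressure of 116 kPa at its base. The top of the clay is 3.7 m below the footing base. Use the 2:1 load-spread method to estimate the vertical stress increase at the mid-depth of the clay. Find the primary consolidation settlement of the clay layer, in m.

Mid-depth of clay below the footing base: z = 3.7 + 7.4/2 = 7.4 m.
Stress increase at mid-clay by the 2:1 spreading method:
Δσ = qBL/((B+z)(L+z)) = 116×5.6×5.6/((5.6+7.4)(5.6+7.4)) = 21.525 kPa
Final effective stress: σ'_f = 76.9 + 21.525 = 98.425 kPa.
σ'_f = 98.425 ≤ σ'_p = 110 kPa, so the clay remains overconsolidated and only the recompression index applies:
S_c = C_r·H/(1+e₀)·log₁₀(σ'_f/σ'_0) = 0.08×7.4/1.72×log₁₀(98.425/76.9)
    = 0.34418 × 0.10718 = 0.03689 m

S_c ≈ 0.0369 m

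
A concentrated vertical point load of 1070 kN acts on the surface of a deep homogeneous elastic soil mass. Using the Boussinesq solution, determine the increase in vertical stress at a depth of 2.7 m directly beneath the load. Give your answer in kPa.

Δσ_z ≈ 70.1 kPa

Boussinesq vertical stress below a point load on an elastic half-space:
Δσ_z = 3P/(2πz²) · [1 + (r/z)²]^(−5/2)
r/z = 0/2.7 = 0; [1+(r/z)²]^(−5/2) = 1.
Δσ_z = 3×1070/(2π×2.7²) × 1 = 70.081 × 1 = 70.08 kPa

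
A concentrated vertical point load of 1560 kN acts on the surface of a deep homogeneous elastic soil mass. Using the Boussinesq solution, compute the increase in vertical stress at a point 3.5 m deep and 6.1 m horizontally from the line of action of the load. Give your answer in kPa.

Boussinesq vertical stress below a point load on an elastic half-space:
Δσ_z = 3P/(2πz²) · [1 + (r/z)²]^(−5/2)
r/z = 6.1/3.5 = 1.7429; [1+(r/z)²]^(−5/2) = 0.030528.
Δσ_z = 3×1560/(2π×3.5²) × 0.030528 = 60.804 × 0.030528 = 1.856 kPa

Δσ_z ≈ 1.86 kPa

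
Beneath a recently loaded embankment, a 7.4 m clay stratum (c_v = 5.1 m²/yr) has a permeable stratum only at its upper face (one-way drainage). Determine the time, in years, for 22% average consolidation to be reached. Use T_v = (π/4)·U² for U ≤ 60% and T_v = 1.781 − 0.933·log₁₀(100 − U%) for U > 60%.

Drainage path length: H_d = H = 7.4 m (single drainage).
U ≤ 60%: T_v = (π/4)·U² = (π/4)×0.22² = 0.038013.
t = T_v·H_d²/c_v = 0.038013×7.4²/5.1 = 0.4082 years.

t ≈ 0.408 years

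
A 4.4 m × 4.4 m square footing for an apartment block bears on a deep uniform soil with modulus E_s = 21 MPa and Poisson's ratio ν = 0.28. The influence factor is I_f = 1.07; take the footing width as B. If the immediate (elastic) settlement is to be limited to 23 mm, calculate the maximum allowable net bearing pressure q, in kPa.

E_s = 21 MPa = 21000 kPa.
S_e = q·B·(1−ν²)/E_s · I_f  ⇒  q = S_e·E_s / (B·(1−ν²)·I_f).
q = 0.023 × 21000 / (4.4 × 0.9216 × 1.07) = 111.3 kPa

q ≈ 111 kPa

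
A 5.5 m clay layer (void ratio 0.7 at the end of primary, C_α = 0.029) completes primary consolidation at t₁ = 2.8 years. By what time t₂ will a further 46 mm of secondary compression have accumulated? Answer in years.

S_s = C_α·H/(1+e_p)·log₁₀(t₂/t₁) ⇒ log₁₀(t₂/t₁) = S_s·(1+e_p)/(C_α·H).
log₁₀(t₂/t₁) = 0.046 × (1+0.7) / (0.029×5.5) = 0.4903
t₂ = t₁ × 10^0.4903 = 2.8 × 3.092 = 8.658 years

t₂ ≈ 8.66 years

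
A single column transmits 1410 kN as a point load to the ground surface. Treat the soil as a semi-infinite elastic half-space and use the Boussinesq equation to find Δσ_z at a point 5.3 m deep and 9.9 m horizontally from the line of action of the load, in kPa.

Boussinesq vertical stress below a point load on an elastic half-space:
Δσ_z = 3P/(2πz²) · [1 + (r/z)²]^(−5/2)
r/z = 9.9/5.3 = 1.8679; [1+(r/z)²]^(−5/2) = 0.02342.
Δσ_z = 3×1410/(2π×5.3²) × 0.02342 = 23.967 × 0.02342 = 0.5613 kPa

Δσ_z ≈ 0.561 kPa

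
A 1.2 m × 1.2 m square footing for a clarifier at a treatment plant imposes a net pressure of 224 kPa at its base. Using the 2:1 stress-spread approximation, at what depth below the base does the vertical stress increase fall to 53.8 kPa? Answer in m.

z ≈ 1.25 m

2:1 spreading — at depth z the loaded area has grown by z in each plan dimension:
qB²/(B+z)² = Δσ_z ⇒ z = B(√(q/Δσ_z) − 1) = 1.2×(√(224/53.8) − 1) = 1.249 m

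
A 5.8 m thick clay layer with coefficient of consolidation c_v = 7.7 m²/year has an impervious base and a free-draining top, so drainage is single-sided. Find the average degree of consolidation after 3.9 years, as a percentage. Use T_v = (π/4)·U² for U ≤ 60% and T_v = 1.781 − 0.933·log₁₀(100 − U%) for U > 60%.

Drainage path length: H_d = H = 5.8 m (single drainage).
T_v = c_v·t/H_d² = 7.7×3.9/5.8² = 0.89269.
T_v = 0.89269 corresponds to the U > 60% branch:
U = 1 − 10^((1.781 − T_v)/0.933)/100 = 0.9104

U ≈ 91 %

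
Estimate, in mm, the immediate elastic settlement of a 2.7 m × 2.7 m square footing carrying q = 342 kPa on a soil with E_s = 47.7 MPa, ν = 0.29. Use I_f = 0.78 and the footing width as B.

S_e ≈ 13.8 mm

Immediate (elastic) settlement: S_e = q·B·(1−ν²)/E_s · I_f.
E_s = 47.7 MPa = 47700 kPa.
S_e = 342 × 2.7 × (1 − 0.29²) / 47700 × 0.78
    = 342 × 2.7 × 0.9159 / 47700 × 0.78
    = 0.01383 m = 13.83 mm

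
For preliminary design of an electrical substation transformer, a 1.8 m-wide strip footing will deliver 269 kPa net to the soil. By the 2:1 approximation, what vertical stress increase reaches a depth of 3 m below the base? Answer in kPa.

Δσ_z ≈ 101 kPa

By the 2:1 method the load spreads at 1 horizontal : 2 vertical, so at depth z the loaded area has grown by z in each plan dimension:
Δσ = qB/(B+z) = 269×1.8/(1.8+3) = 100.88 kPa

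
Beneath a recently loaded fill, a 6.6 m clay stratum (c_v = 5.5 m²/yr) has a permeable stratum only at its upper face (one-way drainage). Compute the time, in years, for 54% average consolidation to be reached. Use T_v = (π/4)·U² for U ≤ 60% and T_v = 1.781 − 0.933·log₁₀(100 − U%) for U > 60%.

t ≈ 1.81 years

Drainage path length: H_d = H = 6.6 m (single drainage).
U ≤ 60%: T_v = (π/4)·U² = (π/4)×0.54² = 0.22902.
t = T_v·H_d²/c_v = 0.22902×6.6²/5.5 = 1.814 years.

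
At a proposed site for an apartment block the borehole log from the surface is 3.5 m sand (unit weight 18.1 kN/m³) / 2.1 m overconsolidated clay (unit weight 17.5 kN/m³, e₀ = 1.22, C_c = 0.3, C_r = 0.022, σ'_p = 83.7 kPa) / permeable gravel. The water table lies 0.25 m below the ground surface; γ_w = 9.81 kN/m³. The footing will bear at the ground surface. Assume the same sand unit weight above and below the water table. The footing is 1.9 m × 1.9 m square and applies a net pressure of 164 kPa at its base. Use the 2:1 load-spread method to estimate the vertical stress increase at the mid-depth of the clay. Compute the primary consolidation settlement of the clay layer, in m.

S_c ≈ 0.00278 m

Mid-depth of clay below the ground surface: z = 3.5 + 2.1/2 = 4.55 m.
Total vertical stress at mid-clay: σ_v = 18.1×3.5 + 17.5×1.05 = 81.725 kPa.
Pore pressure: u = 9.81×(4.55 − 0.25) = 42.183 kPa.
Initial effective stress: σ'_0 = σ_v − u = 81.725 − 42.183 = 39.542 kPa.
Stress increase at mid-clay by the 2:1 spreading method:
Δσ = qBL/((B+z)(L+z)) = 164×1.9×1.9/((1.9+4.55)(1.9+4.55)) = 14.231 kPa
Final effective stress: σ'_f = 39.542 + 14.231 = 53.773 kPa.
σ'_f = 53.773 ≤ σ'_p = 83.7 kPa, so the clay remains overconsolidated and only the recompression index applies:
S_c = C_r·H/(1+e₀)·log₁₀(σ'_f/σ'_0) = 0.022×2.1/2.22×log₁₀(53.773/39.542)
    = 0.020811 × 0.13351 = 0.002778 m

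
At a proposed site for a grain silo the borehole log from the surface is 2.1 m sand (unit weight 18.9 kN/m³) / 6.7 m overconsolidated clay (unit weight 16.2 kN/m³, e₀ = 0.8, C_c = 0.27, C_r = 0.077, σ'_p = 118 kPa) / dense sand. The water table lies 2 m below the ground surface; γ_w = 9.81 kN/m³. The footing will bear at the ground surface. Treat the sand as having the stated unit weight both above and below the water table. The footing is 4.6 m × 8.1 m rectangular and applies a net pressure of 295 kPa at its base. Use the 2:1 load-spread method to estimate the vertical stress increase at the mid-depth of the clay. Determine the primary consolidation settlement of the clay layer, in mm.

S_c ≈ 161 mm

Mid-depth of clay below the ground surface: z = 2.1 + 6.7/2 = 5.45 m.
Total vertical stress at mid-clay: σ_v = 18.9×2.1 + 16.2×3.35 = 93.96 kPa.
Pore pressure: u = 9.81×(5.45 − 2) = 33.845 kPa.
Initial effective stress: σ'_0 = σ_v − u = 93.96 − 33.845 = 60.115 kPa.
Stress increase at mid-clay by the 2:1 spreading method:
Δσ = qBL/((B+z)(L+z)) = 295×4.6×8.1/((4.6+5.45)(8.1+5.45)) = 80.716 kPa
Final effective stress: σ'_f = 60.115 + 80.716 = 140.83 kPa.
σ'_f = 140.83 > σ'_p = 118 kPa, so the stress path crosses the preconsolidation pressure — recompression up to σ'_p, then virgin compression beyond:
S_c = H/(1+e₀)·[C_r·log₁₀(σ'_p/σ'_0) + C_c·log₁₀(σ'_f/σ'_p)]
    = 6.7/1.8 × [0.077×log₁₀(118/60.115) + 0.27×log₁₀(140.83/118)]
    = 3.7222 × [0.022553 + 0.02074] = 0.1611 m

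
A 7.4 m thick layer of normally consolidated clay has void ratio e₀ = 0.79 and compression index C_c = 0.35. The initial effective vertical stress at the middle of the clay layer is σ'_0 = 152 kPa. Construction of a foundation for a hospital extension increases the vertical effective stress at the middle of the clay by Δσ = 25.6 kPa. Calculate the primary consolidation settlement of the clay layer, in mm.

Final effective stress: σ'_f = σ'_0 + Δσ = 152 + 25.6 = 177.6 kPa.
Normally consolidated clay, so the full stress increment lies on the virgin compression line:
S_c = C_c·H/(1+e₀)·log₁₀(σ'_f/σ'_0) = 0.35×7.4/(1+0.79)×log₁₀(177.6/152)
    = 1.4469 × 0.067599 = 0.09781 m

S_c ≈ 97.8 mm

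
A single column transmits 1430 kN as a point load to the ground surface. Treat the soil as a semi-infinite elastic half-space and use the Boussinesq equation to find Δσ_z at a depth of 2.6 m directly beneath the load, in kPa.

Boussinesq vertical stress below a point load on an elastic half-space:
Δσ_z = 3P/(2πz²) · [1 + (r/z)²]^(−5/2)
r/z = 0/2.6 = 0; [1+(r/z)²]^(−5/2) = 1.
Δσ_z = 3×1430/(2π×2.6²) × 1 = 101 × 1 = 101 kPa

Δσ_z ≈ 101 kPa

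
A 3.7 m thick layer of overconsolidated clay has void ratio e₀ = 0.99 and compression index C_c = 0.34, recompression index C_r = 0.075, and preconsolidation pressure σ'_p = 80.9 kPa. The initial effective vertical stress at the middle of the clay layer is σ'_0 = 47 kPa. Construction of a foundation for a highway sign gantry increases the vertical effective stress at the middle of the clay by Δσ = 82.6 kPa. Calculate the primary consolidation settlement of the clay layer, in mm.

Final effective stress: σ'_f = 47 + 82.6 = 129.6 kPa.
σ'_f = 129.6 > σ'_p = 80.9 kPa, so the stress path crosses the preconsolidation pressure — recompression up to σ'_p, then virgin compression beyond:
S_c = H/(1+e₀)·[C_r·log₁₀(σ'_p/σ'_0) + C_c·log₁₀(σ'_f/σ'_p)]
    = 3.7/1.99 × [0.075×log₁₀(80.9/47) + 0.34×log₁₀(129.6/80.9)]
    = 1.8593 × [0.017689 + 0.069583] = 0.1623 m

S_c ≈ 162 mm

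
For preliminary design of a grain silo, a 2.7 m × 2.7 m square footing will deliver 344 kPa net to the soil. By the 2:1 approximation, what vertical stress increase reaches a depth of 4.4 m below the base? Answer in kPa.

Δσ_z ≈ 49.7 kPa

By the 2:1 method the load spreads at 1 horizontal : 2 vertical, so at depth z the loaded area has grown by z in each plan dimension:
Δσ = qBL/((B+z)(L+z)) = 344×2.7×2.7/((2.7+4.4)(2.7+4.4)) = 49.747 kPa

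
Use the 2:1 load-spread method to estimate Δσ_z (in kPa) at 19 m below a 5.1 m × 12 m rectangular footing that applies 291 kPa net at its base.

By the 2:1 method the load spreads at 1 horizontal : 2 vertical, so at depth z the loaded area has grown by z in each plan dimension:
Δσ = qBL/((B+z)(L+z)) = 291×5.1×12/((5.1+19)(12+19)) = 23.838 kPa

Δσ_z ≈ 23.8 kPa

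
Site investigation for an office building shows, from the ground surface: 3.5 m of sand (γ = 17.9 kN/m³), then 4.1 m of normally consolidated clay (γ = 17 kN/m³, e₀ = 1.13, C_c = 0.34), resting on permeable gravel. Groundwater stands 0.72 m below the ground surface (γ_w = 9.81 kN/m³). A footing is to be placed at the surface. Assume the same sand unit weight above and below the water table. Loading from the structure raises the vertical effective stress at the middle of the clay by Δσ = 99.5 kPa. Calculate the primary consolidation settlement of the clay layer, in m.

S_c ≈ 0.311 m

Mid-depth of clay below the ground surface: z = 3.5 + 4.1/2 = 5.55 m.
Total vertical stress at mid-clay: σ_v = 17.9×3.5 + 17×2.05 = 97.5 kPa.
Pore pressure: u = 9.81×(5.55 − 0.72) = 47.382 kPa.
Initial effective stress: σ'_0 = σ_v − u = 97.5 − 47.382 = 50.118 kPa.
Final effective stress: σ'_f = σ'_0 + Δσ = 50.118 + 99.5 = 149.62 kPa.
Normally consolidated clay, so the full stress increment lies on the virgin compression line:
S_c = C_c·H/(1+e₀)·log₁₀(σ'_f/σ'_0) = 0.34×4.1/(1+1.13)×log₁₀(149.62/50.118)
    = 0.65446 × 0.475 = 0.3109 m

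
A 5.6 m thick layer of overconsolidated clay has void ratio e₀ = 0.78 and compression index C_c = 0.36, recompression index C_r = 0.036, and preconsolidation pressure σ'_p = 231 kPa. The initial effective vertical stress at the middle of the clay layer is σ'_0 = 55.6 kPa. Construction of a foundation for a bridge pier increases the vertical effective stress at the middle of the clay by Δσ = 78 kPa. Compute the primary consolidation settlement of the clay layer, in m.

S_c ≈ 0.0431 m

Final effective stress: σ'_f = 55.6 + 78 = 133.6 kPa.
σ'_f = 133.6 ≤ σ'_p = 231 kPa, so the clay remains overconsolidated and only the recompression index applies:
S_c = C_r·H/(1+e₀)·log₁₀(σ'_f/σ'_0) = 0.036×5.6/1.78×log₁₀(133.6/55.6)
    = 0.11326 × 0.38073 = 0.04312 m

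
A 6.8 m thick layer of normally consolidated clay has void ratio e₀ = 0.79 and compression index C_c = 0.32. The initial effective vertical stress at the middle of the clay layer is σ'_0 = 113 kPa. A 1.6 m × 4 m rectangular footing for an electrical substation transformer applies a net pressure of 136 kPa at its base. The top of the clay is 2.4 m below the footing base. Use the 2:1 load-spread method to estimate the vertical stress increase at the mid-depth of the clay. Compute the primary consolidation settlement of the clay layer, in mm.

S_c ≈ 53.3 mm

Mid-depth of clay below the footing base: z = 2.4 + 6.8/2 = 5.8 m.
Stress increase at mid-clay by the 2:1 spreading method:
Δσ = qBL/((B+z)(L+z)) = 136×1.6×4/((1.6+5.8)(4+5.8)) = 12.002 kPa
Final effective stress: σ'_f = σ'_0 + Δσ = 113 + 12.002 = 125 kPa.
Normally consolidated clay, so the full stress increment lies on the virgin compression line:
S_c = C_c·H/(1+e₀)·log₁₀(σ'_f/σ'_0) = 0.32×6.8/(1+0.79)×log₁₀(125/113)
    = 1.2156 × 0.043832 = 0.05328 m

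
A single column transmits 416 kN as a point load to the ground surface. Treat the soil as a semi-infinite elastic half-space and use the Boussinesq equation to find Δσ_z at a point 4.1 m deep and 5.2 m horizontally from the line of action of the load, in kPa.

Boussinesq vertical stress below a point load on an elastic half-space:
Δσ_z = 3P/(2πz²) · [1 + (r/z)²]^(−5/2)
r/z = 5.2/4.1 = 1.2683; [1+(r/z)²]^(−5/2) = 0.09099.
Δσ_z = 3×416/(2π×4.1²) × 0.09099 = 11.816 × 0.09099 = 1.075 kPa

Δσ_z ≈ 1.08 kPa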